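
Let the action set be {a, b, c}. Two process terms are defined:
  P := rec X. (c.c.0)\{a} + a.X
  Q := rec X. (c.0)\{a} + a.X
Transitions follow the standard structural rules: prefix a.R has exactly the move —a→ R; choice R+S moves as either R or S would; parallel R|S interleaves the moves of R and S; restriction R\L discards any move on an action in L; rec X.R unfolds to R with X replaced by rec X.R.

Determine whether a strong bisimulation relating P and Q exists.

LTS(P): 3 reachable states
  u0 = rec X. (c.c.0)\{a} + a.X | -a-> u0, -c-> u1
  u1 = (c.0)\{a} | -c-> u2
  u2 = 0\{a} | ∅
LTS(Q): 2 reachable states
  v0 = rec X. (c.0)\{a} + a.X | -a-> v0, -c-> v1
  v1 = 0\{a} | ∅
Partition-refinement fixed point:
  B0 = {u0}
  B1 = {u1}
  B2 = {u2, v1}
  B3 = {v0}
u0 ∈ B0, v0 ∈ B3 → different blocks

P ≁ Q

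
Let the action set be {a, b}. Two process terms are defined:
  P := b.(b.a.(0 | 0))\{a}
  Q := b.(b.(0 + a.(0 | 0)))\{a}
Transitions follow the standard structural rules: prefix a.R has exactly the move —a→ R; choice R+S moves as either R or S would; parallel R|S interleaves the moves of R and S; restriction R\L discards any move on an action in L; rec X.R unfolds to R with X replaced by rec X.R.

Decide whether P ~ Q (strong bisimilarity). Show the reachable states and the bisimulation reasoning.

P's transition system — 3 states:
  m0 = b.(b.a.(0 | 0))\{a} has moves =b=> m1
  m1 = (b.a.(0 | 0))\{a} has moves =b=> m2
  m2 = (a.(0 | 0))\{a} has moves deadlocked
Q's transition system — 3 states:
  n0 = b.(b.(0 + a.(0 | 0)))\{a} has moves =b=> n1
  n1 = (b.(0 + a.(0 | 0)))\{a} has moves =b=> n2
  n2 = (0 + a.(0 | 0))\{a} has moves deadlocked
Coarsest stable partition (strong bisimilarity classes):
  B0 = {m0, n0}
  B1 = {m1, n1}
  B2 = {m2, n2}
m0 ∈ B0, n0 ∈ B0 → same block

P ~ Q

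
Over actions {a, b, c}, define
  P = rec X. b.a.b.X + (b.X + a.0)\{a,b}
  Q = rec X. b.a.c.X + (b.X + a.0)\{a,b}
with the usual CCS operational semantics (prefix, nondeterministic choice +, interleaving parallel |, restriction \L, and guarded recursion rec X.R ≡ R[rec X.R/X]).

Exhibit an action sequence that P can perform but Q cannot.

Reachable graph of P (3 states):
  u0 = rec X. b.a.b.X + (b.X + a.0)\{a,b} has moves —b→ u1
  u1 = a.b.(rec X. b.a.b.X + (b.X + a.0)\{a,b}) has moves —a→ u2
  u2 = b.(rec X. b.a.b.X + (b.X + a.0)\{a,b}) has moves —b→ u0
Reachable graph of Q (3 states):
  v0 = rec X. b.a.c.X + (b.X + a.0)\{a,b} has moves —b→ v1
  v1 = a.c.(rec X. b.a.c.X + (b.X + a.0)\{a,b}) has moves —a→ v2
  v2 = c.(rec X. b.a.c.X + (b.X + a.0)\{a,b}) has moves —c→ v0
Trace ⟨bab⟩ through P, begin at {u0}:
  [1] b ⇒ {u1}
  [2] a ⇒ {u2}
  [3] b ⇒ {u0}
  ✓ P
Trace ⟨bab⟩ through Q, begin at {v0}:
  [1] b ⇒ {v1}
  [2] a ⇒ {v2}
  [3] b ⇒ no successor for Q

bab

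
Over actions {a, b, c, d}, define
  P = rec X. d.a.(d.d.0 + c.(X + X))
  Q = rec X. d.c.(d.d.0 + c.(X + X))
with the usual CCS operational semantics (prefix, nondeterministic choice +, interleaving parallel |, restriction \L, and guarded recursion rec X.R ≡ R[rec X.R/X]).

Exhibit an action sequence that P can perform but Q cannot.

P's transition system — 6 states:
  u0 = rec X. d.a.(d.d.0 + c.(X + X)) has moves -d-> u1
  u1 = a.(d.d.0 + c.((rec X. d.a.(d.d.0 + c.(X + X))) + (rec X. d.a.(d.d.0 + c.(X + X))))) has moves -a-> u2
  u2 = d.d.0 + c.((rec X. d.a.(d.d.0 + c.(X + X))) + (rec X. d.a.(d.d.0 + c.(X + X)))) has moves -c-> u3, -d-> u4
  u3 = (rec X. d.a.(d.d.0 + c.(X + X))) + (rec X. d.a.(d.d.0 + c.(X + X))) has moves -d-> u1
  u4 = d.0 has moves -d-> u5
  u5 = 0 has moves ∅
Q's transition system — 6 states:
  v0 = rec X. d.c.(d.d.0 + c.(X + X)) has moves -d-> v1
  v1 = c.(d.d.0 + c.((rec X. d.c.(d.d.0 + c.(X + X))) + (rec X. d.c.(d.d.0 + c.(X + X))))) has moves -c-> v2
  v2 = d.d.0 + c.((rec X. d.c.(d.d.0 + c.(X + X))) + (rec X. d.c.(d.d.0 + c.(X + X)))) has moves -c-> v3, -d-> v4
  v3 = (rec X. d.c.(d.d.0 + c.(X + X))) + (rec X. d.c.(d.d.0 + c.(X + X))) has moves -d-> v1
  v4 = d.0 has moves -d-> v5
  v5 = 0 has moves ∅
Trace ⟨da⟩ through P, begin at {u0}:
  after d @ step 1: {u1}
  after a @ step 2: {u2}
  P completes σ.
Trace ⟨da⟩ through Q, begin at {v0}:
  after d @ step 1: {v1}
  after a @ step 2: no successor for Q

da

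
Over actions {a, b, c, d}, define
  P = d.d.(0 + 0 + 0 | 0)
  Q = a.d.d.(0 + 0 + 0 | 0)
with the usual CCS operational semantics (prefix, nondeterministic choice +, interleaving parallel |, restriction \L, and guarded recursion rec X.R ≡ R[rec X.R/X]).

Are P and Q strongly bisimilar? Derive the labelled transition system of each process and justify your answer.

NO

P's transition system — 3 states:
  s0 = d.d.(0 + 0 + 0 | 0) | -d-> s1
  s1 = d.(0 + 0 + 0 | 0) | -d-> s2
  s2 = 0 + 0 + 0 | 0 | deadlocked
Q's transition system — 4 states:
  t0 = a.d.d.(0 + 0 + 0 | 0) | -a-> t1
  t1 = d.d.(0 + 0 + 0 | 0) | -d-> t2
  t2 = d.(0 + 0 + 0 | 0) | -d-> t3
  t3 = 0 + 0 + 0 | 0 | deadlocked
Bisimilarity quotient blocks:
  B0 = {s0, t1}
  B1 = {s1, t2}
  B2 = {s2, t3}
  B3 = {t0}
s0 ∈ B0, t0 ∈ B3 → different blocks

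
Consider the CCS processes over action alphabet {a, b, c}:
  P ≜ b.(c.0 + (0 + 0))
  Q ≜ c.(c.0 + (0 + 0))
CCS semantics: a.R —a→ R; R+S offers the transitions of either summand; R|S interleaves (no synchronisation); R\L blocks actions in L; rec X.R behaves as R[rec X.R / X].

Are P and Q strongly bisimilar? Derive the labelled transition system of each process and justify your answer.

not bisimilar

P's transition system — 3 states:
  m0 = b.(c.0 + (0 + 0)) has moves -b-> m1
  m1 = c.0 + (0 + 0) has moves -c-> m2
  m2 = 0 has moves (no moves)
Q's transition system — 3 states:
  n0 = c.(c.0 + (0 + 0)) has moves -c-> n1
  n1 = c.0 + (0 + 0) has moves -c-> n2
  n2 = 0 has moves (no moves)
Coarsest stable partition (strong bisimilarity classes):
  B0 = {m0}
  B1 = {m1, n1}
  B2 = {m2, n2}
  B3 = {n0}
m0 ∈ B0, n0 ∈ B3 → different blocks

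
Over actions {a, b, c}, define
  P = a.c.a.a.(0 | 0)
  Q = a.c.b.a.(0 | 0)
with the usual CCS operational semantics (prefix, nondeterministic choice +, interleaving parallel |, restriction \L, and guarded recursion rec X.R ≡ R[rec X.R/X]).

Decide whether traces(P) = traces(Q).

NO — witness ⟨aca⟩

Reachable graph of P (5 states):
  u0 = a.c.a.a.(0 | 0) :: --a--▸ u1
  u1 = c.a.a.(0 | 0) :: --c--▸ u2
  u2 = a.a.(0 | 0) :: --a--▸ u3
  u3 = a.(0 | 0) :: --a--▸ u4
  u4 = 0 | 0 :: ∅
Reachable graph of Q (5 states):
  v0 = a.c.b.a.(0 | 0) :: --a--▸ v1
  v1 = c.b.a.(0 | 0) :: --c--▸ v2
  v2 = b.a.(0 | 0) :: --b--▸ v3
  v3 = a.(0 | 0) :: --a--▸ v4
  v4 = 0 | 0 :: ∅
Trace ⟨aca⟩ through P, begin at {u0}:
  after a @ step 1: {u1}
  after c @ step 2: {u2}
  after a @ step 3: {u3}
  — P admits the full trace.
Trace ⟨aca⟩ through Q, begin at {v0}:
  after a @ step 1: {v1}
  after c @ step 2: {v2}
  after a @ step 3: no successor for Q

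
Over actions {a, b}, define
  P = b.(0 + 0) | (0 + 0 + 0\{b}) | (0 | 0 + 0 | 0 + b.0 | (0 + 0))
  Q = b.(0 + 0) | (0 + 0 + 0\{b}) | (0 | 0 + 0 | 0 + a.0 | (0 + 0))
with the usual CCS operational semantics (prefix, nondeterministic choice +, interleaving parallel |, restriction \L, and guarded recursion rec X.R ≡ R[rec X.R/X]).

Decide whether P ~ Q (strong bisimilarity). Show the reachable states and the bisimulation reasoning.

not bisimilar

P's transition system — 4 states:
  p0 = b.(0 + 0) | (0 + 0 + 0\{b}) | (0 | 0 + 0 | 0 + b.0 | (0 + 0)) has moves --b--▸ p1, --b--▸ p2
  p1 = (0 + 0) | (0 + 0 + 0\{b}) | (0 | 0 + 0 | 0 + b.0 | (0 + 0)) has moves --b--▸ p3
  p2 = b.(0 + 0) | (0 + 0 + 0\{b}) | (0 | (0 + 0)) has moves --b--▸ p3
  p3 = (0 + 0) | (0 + 0 + 0\{b}) | (0 | (0 + 0)) has moves stopped
Q's transition system — 4 states:
  q0 = b.(0 + 0) | (0 + 0 + 0\{b}) | (0 | 0 + 0 | 0 + a.0 | (0 + 0)) has moves --a--▸ q1, --b--▸ q2
  q1 = b.(0 + 0) | (0 + 0 + 0\{b}) | (0 | (0 + 0)) has moves --b--▸ q3
  q2 = (0 + 0) | (0 + 0 + 0\{b}) | (0 | 0 + 0 | 0 + a.0 | (0 + 0)) has moves --a--▸ q3
  q3 = (0 + 0) | (0 + 0 + 0\{b}) | (0 | (0 + 0)) has moves stopped
Partition-refinement fixed point:
  B0 = {p0}
  B1 = {p1, p2, q1}
  B2 = {p3, q3}
  B3 = {q0}
  B4 = {q2}
p0 ∈ B0, q0 ∈ B3 → different blocks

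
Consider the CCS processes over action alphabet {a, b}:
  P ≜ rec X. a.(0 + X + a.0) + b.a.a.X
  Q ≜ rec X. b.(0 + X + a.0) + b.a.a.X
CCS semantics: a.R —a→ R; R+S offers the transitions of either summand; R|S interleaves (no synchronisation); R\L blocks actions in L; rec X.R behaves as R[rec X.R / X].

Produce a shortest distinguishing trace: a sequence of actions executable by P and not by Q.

a

LTS(P): 5 reachable states
  u0 = rec X. a.(0 + X + a.0) + b.a.a.X → --a--▸ u1, --b--▸ u2
  u1 = 0 + (rec X. a.(0 + X + a.0) + b.a.a.X) + a.0 → --a--▸ u1, --a--▸ u3, --b--▸ u2
  u2 = a.a.(rec X. a.(0 + X + a.0) + b.a.a.X) → --a--▸ u4
  u3 = 0 → deadlocked
  u4 = a.(rec X. a.(0 + X + a.0) + b.a.a.X) → --a--▸ u0
LTS(Q): 5 reachable states
  v0 = rec X. b.(0 + X + a.0) + b.a.a.X → --b--▸ v1, --b--▸ v2
  v1 = 0 + (rec X. b.(0 + X + a.0) + b.a.a.X) + a.0 → --a--▸ v3, --b--▸ v1, --b--▸ v2
  v2 = a.a.(rec X. b.(0 + X + a.0) + b.a.a.X) → --a--▸ v4
  v3 = 0 → deadlocked
  v4 = a.(rec X. b.(0 + X + a.0) + b.a.a.X) → --a--▸ v0
Executing a from P (initial set {u0}):
  after a @ step 1: {u1}
  P completes σ.
Executing a from Q (initial set {v0}):
  after a @ step 1: no successor for Q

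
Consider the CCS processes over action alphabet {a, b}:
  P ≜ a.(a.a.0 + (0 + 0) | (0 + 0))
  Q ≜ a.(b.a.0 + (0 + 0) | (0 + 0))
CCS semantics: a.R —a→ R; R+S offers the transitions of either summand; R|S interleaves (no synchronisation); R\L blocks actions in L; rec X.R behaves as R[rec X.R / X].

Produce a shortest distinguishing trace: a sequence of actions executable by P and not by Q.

P's transition system — 4 states:
  u0 = a.(a.a.0 + (0 + 0) | (0 + 0)) has moves —a→ u1
  u1 = a.a.0 + (0 + 0) | (0 + 0) has moves —a→ u2
  u2 = a.0 has moves —a→ u3
  u3 = 0 has moves deadlocked
Q's transition system — 4 states:
  v0 = a.(b.a.0 + (0 + 0) | (0 + 0)) has moves —a→ v1
  v1 = b.a.0 + (0 + 0) | (0 + 0) has moves —b→ v2
  v2 = a.0 has moves —a→ v3
  v3 = 0 has moves deadlocked
Run σ = ⟨aa⟩ on P: start {u0}
  [1] a ⇒ {u1}
  [2] a ⇒ {u2}
  ✓ P
Run σ = ⟨aa⟩ on Q: start {v0}
  [1] a ⇒ {v1}
  [2] a ⇒ no successor for Q

aa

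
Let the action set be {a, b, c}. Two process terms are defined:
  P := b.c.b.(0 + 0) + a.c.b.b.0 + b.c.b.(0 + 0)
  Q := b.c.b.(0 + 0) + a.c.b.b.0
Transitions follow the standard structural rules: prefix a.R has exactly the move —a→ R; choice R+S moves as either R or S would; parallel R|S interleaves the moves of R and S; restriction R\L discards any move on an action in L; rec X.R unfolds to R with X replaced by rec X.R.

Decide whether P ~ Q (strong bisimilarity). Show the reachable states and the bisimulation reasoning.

P ~ Q

Reachable graph of P (8 states):
  p0 = b.c.b.(0 + 0) + a.c.b.b.0 + b.c.b.(0 + 0) has moves ··a··> p1, ··b··> p2
  p1 = c.b.b.0 has moves ··c··> p3
  p2 = c.b.(0 + 0) has moves ··c··> p4
  p3 = b.b.0 has moves ··b··> p5
  p4 = b.(0 + 0) has moves ··b··> p6
  p5 = b.0 has moves ··b··> p7
  p6 = 0 + 0 has moves ∅
  p7 = 0 has moves ∅
Reachable graph of Q (8 states):
  q0 = b.c.b.(0 + 0) + a.c.b.b.0 has moves ··a··> q1, ··b··> q2
  q1 = c.b.b.0 has moves ··c··> q3
  q2 = c.b.(0 + 0) has moves ··c··> q4
  q3 = b.b.0 has moves ··b··> q5
  q4 = b.(0 + 0) has moves ··b··> q6
  q5 = b.0 has moves ··b··> q7
  q6 = 0 + 0 has moves ∅
  q7 = 0 has moves ∅
Coarsest stable partition (strong bisimilarity classes):
  B0 = {p0, q0}
  B1 = {p1, q1}
  B2 = {p3, q3}
  B3 = {p4, p5, q4, q5}
  B4 = {p6, p7, q6, q7}
  B5 = {p2, q2}
p0 ∈ B0, q0 ∈ B0 → same block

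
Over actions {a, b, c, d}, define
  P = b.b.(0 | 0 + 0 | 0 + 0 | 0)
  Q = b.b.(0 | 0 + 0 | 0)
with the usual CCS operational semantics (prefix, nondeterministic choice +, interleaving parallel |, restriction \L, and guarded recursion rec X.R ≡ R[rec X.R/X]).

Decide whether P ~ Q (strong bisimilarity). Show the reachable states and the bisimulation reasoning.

YES

P's transition system — 3 states:
  u0 = b.b.(0 | 0 + 0 | 0 + 0 | 0) has moves --b--▸ u1
  u1 = b.(0 | 0 + 0 | 0 + 0 | 0) has moves --b--▸ u2
  u2 = 0 | 0 + 0 | 0 + 0 | 0 has moves stopped
Q's transition system — 3 states:
  v0 = b.b.(0 | 0 + 0 | 0) has moves --b--▸ v1
  v1 = b.(0 | 0 + 0 | 0) has moves --b--▸ v2
  v2 = 0 | 0 + 0 | 0 has moves stopped
Partition-refinement fixed point:
  B0 = {u0, v0}
  B1 = {u1, v1}
  B2 = {u2, v2}
u0 ∈ B0, v0 ∈ B0 → same block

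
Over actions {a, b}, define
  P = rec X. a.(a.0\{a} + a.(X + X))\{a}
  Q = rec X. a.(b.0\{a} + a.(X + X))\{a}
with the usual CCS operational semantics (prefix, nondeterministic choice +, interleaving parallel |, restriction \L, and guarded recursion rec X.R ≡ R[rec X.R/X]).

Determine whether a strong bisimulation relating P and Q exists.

P ≁ Q

LTS(P): 2 reachable states
  m0 = rec X. a.(a.0\{a} + a.(X + X))\{a} ⊢ -a-> m1
  m1 = (a.0\{a} + a.((rec X. a.(a.0\{a} + a.(X + X))\{a}) + (rec X. a.(a.0\{a} + a.(X + X))\{a})))\{a} ⊢ ·
LTS(Q): 3 reachable states
  n0 = rec X. a.(b.0\{a} + a.(X + X))\{a} ⊢ -a-> n1
  n1 = (b.0\{a} + a.((rec X. a.(b.0\{a} + a.(X + X))\{a}) + (rec X. a.(b.0\{a} + a.(X + X))\{a})))\{a} ⊢ -b-> n2
  n2 = 0\{a}\{a} ⊢ ·
Bisimilarity quotient blocks:
  B0 = {m0}
  B1 = {m1, n2}
  B2 = {n0}
  B3 = {n1}
m0 ∈ B0, n0 ∈ B2 → different blocks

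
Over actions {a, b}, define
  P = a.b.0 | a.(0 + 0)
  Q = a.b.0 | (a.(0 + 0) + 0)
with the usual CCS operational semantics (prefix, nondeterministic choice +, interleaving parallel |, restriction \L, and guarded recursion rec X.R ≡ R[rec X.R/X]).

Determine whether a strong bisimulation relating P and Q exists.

Reachable graph of P (6 states):
  u0 = a.b.0 | a.(0 + 0) ⊢ —a→ u1, —a→ u2
  u1 = a.b.0 | (0 + 0) ⊢ —a→ u3
  u2 = b.0 | a.(0 + 0) ⊢ —a→ u3, —b→ u4
  u3 = b.0 | (0 + 0) ⊢ —b→ u5
  u4 = 0 | a.(0 + 0) ⊢ —a→ u5
  u5 = 0 | (0 + 0) ⊢ ·
Reachable graph of Q (6 states):
  v0 = a.b.0 | (a.(0 + 0) + 0) ⊢ —a→ v1, —a→ v2
  v1 = a.b.0 | (0 + 0) ⊢ —a→ v3
  v2 = b.0 | (a.(0 + 0) + 0) ⊢ —a→ v3, —b→ v4
  v3 = b.0 | (0 + 0) ⊢ —b→ v5
  v4 = 0 | (a.(0 + 0) + 0) ⊢ —a→ v5
  v5 = 0 | (0 + 0) ⊢ ·
Coarsest stable partition (strong bisimilarity classes):
  B0 = {u0, v0}
  B1 = {u2, v2}
  B2 = {u3, v3}
  B3 = {u5, v5}
  B4 = {u4, v4}
  B5 = {u1, v1}
u0 ∈ B0, v0 ∈ B0 → same block

bisimilar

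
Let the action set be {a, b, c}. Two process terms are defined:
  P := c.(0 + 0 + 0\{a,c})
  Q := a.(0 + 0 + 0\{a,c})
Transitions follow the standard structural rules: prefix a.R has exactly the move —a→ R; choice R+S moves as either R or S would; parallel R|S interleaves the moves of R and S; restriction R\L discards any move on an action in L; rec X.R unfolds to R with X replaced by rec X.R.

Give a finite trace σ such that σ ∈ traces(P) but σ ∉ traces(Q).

c

P's transition system — 2 states:
  p0 = c.(0 + 0 + 0\{a,c}) ⊢ --c--▸ p1
  p1 = 0 + 0 + 0\{a,c} ⊢ stopped
Q's transition system — 2 states:
  q0 = a.(0 + 0 + 0\{a,c}) ⊢ --a--▸ q1
  q1 = 0 + 0 + 0\{a,c} ⊢ stopped
Trace ⟨c⟩ through P, begin at {p0}:
  [1] c ⇒ {p1}
  — P admits the full trace.
Trace ⟨c⟩ through Q, begin at {q0}:
  [1] c ⇒ ∅  — Q cannot continue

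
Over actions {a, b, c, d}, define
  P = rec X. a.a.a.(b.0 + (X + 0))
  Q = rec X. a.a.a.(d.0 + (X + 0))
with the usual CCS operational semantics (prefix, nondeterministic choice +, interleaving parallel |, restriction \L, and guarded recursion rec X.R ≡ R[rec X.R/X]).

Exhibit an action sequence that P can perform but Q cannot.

P's transition system — 5 states:
  s0 = rec X. a.a.a.(b.0 + (X + 0)) :: --a--▸ s1
  s1 = a.a.(b.0 + ((rec X. a.a.a.(b.0 + (X + 0))) + 0)) :: --a--▸ s2
  s2 = a.(b.0 + ((rec X. a.a.a.(b.0 + (X + 0))) + 0)) :: --a--▸ s3
  s3 = b.0 + ((rec X. a.a.a.(b.0 + (X + 0))) + 0) :: --a--▸ s1, --b--▸ s4
  s4 = 0 :: stopped
Q's transition system — 5 states:
  t0 = rec X. a.a.a.(d.0 + (X + 0)) :: --a--▸ t1
  t1 = a.a.(d.0 + ((rec X. a.a.a.(d.0 + (X + 0))) + 0)) :: --a--▸ t2
  t2 = a.(d.0 + ((rec X. a.a.a.(d.0 + (X + 0))) + 0)) :: --a--▸ t3
  t3 = d.0 + ((rec X. a.a.a.(d.0 + (X + 0))) + 0) :: --a--▸ t1, --d--▸ t4
  t4 = 0 :: stopped
Executing aaab from P (initial set {s0}):
  step 1 (a): {s1}
  step 2 (a): {s2}
  step 3 (a): {s3}
  step 4 (b): {s4}
  ✓ P
Executing aaab from Q (initial set {t0}):
  step 1 (a): {t1}
  step 2 (a): {t2}
  step 3 (a): {t3}
  step 4 (b): ∅ (Q stuck)

aaab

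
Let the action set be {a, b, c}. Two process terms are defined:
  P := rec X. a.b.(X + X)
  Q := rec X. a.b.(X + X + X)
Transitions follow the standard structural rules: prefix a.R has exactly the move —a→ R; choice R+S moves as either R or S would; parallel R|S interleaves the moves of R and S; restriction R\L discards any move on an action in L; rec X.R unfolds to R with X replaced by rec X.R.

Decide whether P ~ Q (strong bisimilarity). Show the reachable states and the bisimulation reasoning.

bisimilar

LTS(P): 3 reachable states
  p0 = rec X. a.b.(X + X) has moves ··a··> p1
  p1 = b.((rec X. a.b.(X + X)) + (rec X. a.b.(X + X))) has moves ··b··> p2
  p2 = (rec X. a.b.(X + X)) + (rec X. a.b.(X + X)) has moves ··a··> p1
LTS(Q): 3 reachable states
  q0 = rec X. a.b.(X + X + X) has moves ··a··> q1
  q1 = b.((rec X. a.b.(X + X + X)) + (rec X. a.b.(X + X + X)) + (rec X. a.b.(X + X + X))) has moves ··b··> q2
  q2 = (rec X. a.b.(X + X + X)) + (rec X. a.b.(X + X + X)) + (rec X. a.b.(X + X + X)) has moves ··a··> q1
Bisimilarity quotient blocks:
  B0 = {p0, p2, q0, q2}
  B1 = {p1, q1}
p0 ∈ B0, q0 ∈ B0 → same block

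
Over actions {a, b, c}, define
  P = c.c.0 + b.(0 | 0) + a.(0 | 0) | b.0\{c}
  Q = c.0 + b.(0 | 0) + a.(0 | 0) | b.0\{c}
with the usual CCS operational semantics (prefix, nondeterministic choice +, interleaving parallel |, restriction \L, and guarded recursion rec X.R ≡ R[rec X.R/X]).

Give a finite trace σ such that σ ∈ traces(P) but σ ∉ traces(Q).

cc

Reachable graph of P (7 states):
  s0 = c.c.0 + b.(0 | 0) + a.(0 | 0) | b.0\{c} → =a=> s1, =b=> s2, =b=> s3, =c=> s4
  s1 = 0 | 0 | b.0\{c} → =b=> s5
  s2 = 0 | 0 → ·
  s3 = a.(0 | 0) | 0\{c} → =a=> s5
  s4 = c.0 → =c=> s6
  s5 = 0 | 0 | 0\{c} → ·
  s6 = 0 → ·
Reachable graph of Q (6 states):
  t0 = c.0 + b.(0 | 0) + a.(0 | 0) | b.0\{c} → =a=> t1, =b=> t2, =b=> t3, =c=> t4
  t1 = 0 | 0 | b.0\{c} → =b=> t5
  t2 = 0 | 0 → ·
  t3 = a.(0 | 0) | 0\{c} → =a=> t5
  t4 = 0 → ·
  t5 = 0 | 0 | 0\{c} → ·
Executing cc from P (initial set {s0}):
  step 1 (c): {s4}
  step 2 (c): {s6}
  — P admits the full trace.
Executing cc from Q (initial set {t0}):
  step 1 (c): {t4}
  step 2 (c): ∅  — Q cannot continue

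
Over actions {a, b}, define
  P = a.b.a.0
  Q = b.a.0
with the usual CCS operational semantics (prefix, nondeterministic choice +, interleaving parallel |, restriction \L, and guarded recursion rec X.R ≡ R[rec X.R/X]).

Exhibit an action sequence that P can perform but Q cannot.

a

P's transition system — 4 states:
  u0 = a.b.a.0 | --a--▸ u1
  u1 = b.a.0 | --b--▸ u2
  u2 = a.0 | --a--▸ u3
  u3 = 0 | ∅
Q's transition system — 3 states:
  v0 = b.a.0 | --b--▸ v1
  v1 = a.0 | --a--▸ v2
  v2 = 0 | ∅
Run σ = ⟨a⟩ on P: start {u0}
  after a @ step 1: {u1}
  ✓ P
Run σ = ⟨a⟩ on Q: start {v0}
  after a @ step 1: ∅  — Q cannot continue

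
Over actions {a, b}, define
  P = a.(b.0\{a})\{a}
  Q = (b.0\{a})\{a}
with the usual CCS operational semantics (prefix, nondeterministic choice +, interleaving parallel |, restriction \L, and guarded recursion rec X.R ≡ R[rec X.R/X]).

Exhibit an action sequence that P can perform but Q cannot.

a

P's transition system — 3 states:
  m0 = a.(b.0\{a})\{a} → --a--▸ m1
  m1 = (b.0\{a})\{a} → --b--▸ m2
  m2 = 0\{a}\{a} → ∅
Q's transition system — 2 states:
  n0 = (b.0\{a})\{a} → --b--▸ n1
  n1 = 0\{a}\{a} → ∅
Trace ⟨a⟩ through P, begin at {m0}:
  after a @ step 1: {m1}
  P completes σ.
Trace ⟨a⟩ through Q, begin at {n0}:
  after a @ step 1: ∅ (Q stuck)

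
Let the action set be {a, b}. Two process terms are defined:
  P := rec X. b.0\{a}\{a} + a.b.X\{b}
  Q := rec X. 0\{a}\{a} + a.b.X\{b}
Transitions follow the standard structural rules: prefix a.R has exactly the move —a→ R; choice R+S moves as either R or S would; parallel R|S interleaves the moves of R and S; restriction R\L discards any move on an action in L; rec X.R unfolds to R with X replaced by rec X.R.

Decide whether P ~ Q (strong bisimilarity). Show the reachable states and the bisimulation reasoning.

not bisimilar

P's transition system — 5 states:
  m0 = rec X. b.0\{a}\{a} + a.b.X\{b} | =a=> m1, =b=> m2
  m1 = b.(rec X. b.0\{a}\{a} + a.b.X\{b})\{b} | =b=> m3
  m2 = 0\{a}\{a} | ∅
  m3 = (rec X. b.0\{a}\{a} + a.b.X\{b})\{b} | =a=> m4
  m4 = (b.(rec X. b.0\{a}\{a} + a.b.X\{b})\{b})\{b} | ∅
Q's transition system — 4 states:
  n0 = rec X. 0\{a}\{a} + a.b.X\{b} | =a=> n1
  n1 = b.(rec X. 0\{a}\{a} + a.b.X\{b})\{b} | =b=> n2
  n2 = (rec X. 0\{a}\{a} + a.b.X\{b})\{b} | =a=> n3
  n3 = (b.(rec X. 0\{a}\{a} + a.b.X\{b})\{b})\{b} | ∅
Coarsest stable partition (strong bisimilarity classes):
  B0 = {m0}
  B1 = {m1, n1}
  B2 = {m3, n2}
  B3 = {m2, m4, n3}
  B4 = {n0}
m0 ∈ B0, n0 ∈ B4 → different blocks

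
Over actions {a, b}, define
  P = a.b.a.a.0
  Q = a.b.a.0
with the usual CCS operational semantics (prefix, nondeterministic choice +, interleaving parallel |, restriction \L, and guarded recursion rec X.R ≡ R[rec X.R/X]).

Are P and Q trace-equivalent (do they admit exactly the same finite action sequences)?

NO — witness ⟨abaa⟩

Reachable graph of P (5 states):
  s0 = a.b.a.a.0 | —a→ s1
  s1 = b.a.a.0 | —b→ s2
  s2 = a.a.0 | —a→ s3
  s3 = a.0 | —a→ s4
  s4 = 0 | (no moves)
Reachable graph of Q (4 states):
  t0 = a.b.a.0 | —a→ t1
  t1 = b.a.0 | —b→ t2
  t2 = a.0 | —a→ t3
  t3 = 0 | (no moves)
Run σ = ⟨abaa⟩ on P: start {s0}
  after a @ step 1: {s1}
  after b @ step 2: {s2}
  after a @ step 3: {s3}
  after a @ step 4: {s4}
  ✓ P
Run σ = ⟨abaa⟩ on Q: start {t0}
  after a @ step 1: {t1}
  after b @ step 2: {t2}
  after a @ step 3: {t3}
  after a @ step 4: ∅  — Q cannot continue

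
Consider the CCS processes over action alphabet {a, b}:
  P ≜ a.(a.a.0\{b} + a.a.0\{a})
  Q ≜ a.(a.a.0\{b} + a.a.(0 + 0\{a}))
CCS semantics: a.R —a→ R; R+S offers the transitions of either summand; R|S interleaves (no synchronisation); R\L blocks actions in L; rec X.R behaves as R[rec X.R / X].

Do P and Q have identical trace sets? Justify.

Reachable graph of P (6 states):
  u0 = a.(a.a.0\{b} + a.a.0\{a}) has moves —a→ u1
  u1 = a.a.0\{b} + a.a.0\{a} has moves —a→ u2, —a→ u3
  u2 = a.0\{a} has moves —a→ u4
  u3 = a.0\{b} has moves —a→ u5
  u4 = 0\{a} has moves stopped
  u5 = 0\{b} has moves stopped
Reachable graph of Q (6 states):
  v0 = a.(a.a.0\{b} + a.a.(0 + 0\{a})) has moves —a→ v1
  v1 = a.a.0\{b} + a.a.(0 + 0\{a}) has moves —a→ v2, —a→ v3
  v2 = a.(0 + 0\{a}) has moves —a→ v4
  v3 = a.0\{b} has moves —a→ v5
  v4 = 0 + 0\{a} has moves stopped
  v5 = 0\{b} has moves stopped
Bisimilarity quotient blocks:
  B0 = {u0, v0}
  B1 = {u1, v1}
  B2 = {u2, u3, v2, v3}
  B3 = {u4, u5, v4, v5}
u0 ∈ B0, v0 ∈ B0 → same block
Bisimilar ⇒ trace-equivalent.

YES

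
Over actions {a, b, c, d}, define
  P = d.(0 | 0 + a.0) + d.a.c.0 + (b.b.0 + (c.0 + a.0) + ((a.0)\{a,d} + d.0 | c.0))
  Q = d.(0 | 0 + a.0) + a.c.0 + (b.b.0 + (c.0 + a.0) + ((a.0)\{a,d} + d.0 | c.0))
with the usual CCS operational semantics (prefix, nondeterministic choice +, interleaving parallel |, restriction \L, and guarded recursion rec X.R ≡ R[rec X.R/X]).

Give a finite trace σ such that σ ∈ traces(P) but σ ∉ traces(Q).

P's transition system — 9 states:
  u0 = d.(0 | 0 + a.0) + d.a.c.0 + (b.b.0 + (c.0 + a.0) + ((a.0)\{a,d} + d.0 | c.0)) | -a-> u1, -b-> u2, -c-> u1, -c-> u3, -d-> u4, -d-> u5, -d-> u6
  u1 = 0 | deadlocked
  u2 = b.0 | -b-> u1
  u3 = d.0 | 0 | -d-> u7
  u4 = 0 | 0 + a.0 | -a-> u1
  u5 = 0 | c.0 | -c-> u7
  u6 = a.c.0 | -a-> u8
  u7 = 0 | 0 | deadlocked
  u8 = c.0 | -c-> u1
Q's transition system — 8 states:
  v0 = d.(0 | 0 + a.0) + a.c.0 + (b.b.0 + (c.0 + a.0) + ((a.0)\{a,d} + d.0 | c.0)) | -a-> v1, -a-> v2, -b-> v3, -c-> v1, -c-> v4, -d-> v5, -d-> v6
  v1 = 0 | deadlocked
  v2 = c.0 | -c-> v1
  v3 = b.0 | -b-> v1
  v4 = d.0 | 0 | -d-> v7
  v5 = 0 | 0 + a.0 | -a-> v1
  v6 = 0 | c.0 | -c-> v7
  v7 = 0 | 0 | deadlocked
Run σ = ⟨dac⟩ on P: start {u0}
  [1] d ⇒ {u4, u5, u6}
  [2] a ⇒ {u1, u8}
  [3] c ⇒ {u1}
  — P admits the full trace.
Run σ = ⟨dac⟩ on Q: start {v0}
  [1] d ⇒ {v5, v6}
  [2] a ⇒ {v1}
  [3] c ⇒ ∅ (Q stuck)

dac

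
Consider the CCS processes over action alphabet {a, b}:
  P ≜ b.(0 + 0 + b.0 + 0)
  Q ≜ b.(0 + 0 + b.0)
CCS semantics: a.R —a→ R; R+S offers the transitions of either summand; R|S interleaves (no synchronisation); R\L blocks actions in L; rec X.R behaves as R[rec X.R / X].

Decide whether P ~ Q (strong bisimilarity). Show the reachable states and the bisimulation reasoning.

LTS(P): 3 reachable states
  p0 = b.(0 + 0 + b.0 + 0) | ··b··> p1
  p1 = 0 + 0 + b.0 + 0 | ··b··> p2
  p2 = 0 | ·
LTS(Q): 3 reachable states
  q0 = b.(0 + 0 + b.0) | ··b··> q1
  q1 = 0 + 0 + b.0 | ··b··> q2
  q2 = 0 | ·
Partition-refinement fixed point:
  B0 = {p0, q0}
  B1 = {p1, q1}
  B2 = {p2, q2}
p0 ∈ B0, q0 ∈ B0 → same block

bisimilar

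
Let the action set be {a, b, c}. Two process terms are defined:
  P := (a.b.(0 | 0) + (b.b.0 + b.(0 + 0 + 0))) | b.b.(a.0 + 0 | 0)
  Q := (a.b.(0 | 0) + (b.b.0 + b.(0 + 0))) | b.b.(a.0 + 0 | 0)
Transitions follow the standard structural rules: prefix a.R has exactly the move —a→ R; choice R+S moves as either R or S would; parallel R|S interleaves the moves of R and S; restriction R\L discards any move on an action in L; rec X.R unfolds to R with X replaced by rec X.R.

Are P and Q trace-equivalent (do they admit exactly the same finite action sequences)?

Reachable graph of P (24 states):
  u0 = (a.b.(0 | 0) + (b.b.0 + b.(0 + 0 + 0))) | b.b.(a.0 + 0 | 0) :: --a--▸ u1, --b--▸ u2, --b--▸ u3, --b--▸ u4
  u1 = b.(0 | 0) | b.b.(a.0 + 0 | 0) :: --b--▸ u5, --b--▸ u6
  u2 = (0 + 0 + 0) | b.b.(a.0 + 0 | 0) :: --b--▸ u7
  u3 = (a.b.(0 | 0) + (b.b.0 + b.(0 + 0 + 0))) | b.(a.0 + 0 | 0) :: --a--▸ u6, --b--▸ u7, --b--▸ u8, --b--▸ u9
  u4 = b.0 | b.b.(a.0 + 0 | 0) :: --b--▸ u10, --b--▸ u9
  u5 = 0 | 0 | b.b.(a.0 + 0 | 0) :: --b--▸ u11
  u6 = b.(0 | 0) | b.(a.0 + 0 | 0) :: --b--▸ u11, --b--▸ u12
  u7 = (0 + 0 + 0) | b.(a.0 + 0 | 0) :: --b--▸ u13
  u8 = (a.b.(0 | 0) + (b.b.0 + b.(0 + 0 + 0))) | (a.0 + 0 | 0) :: --a--▸ u12, --a--▸ u14, --b--▸ u13, --b--▸ u15
  u9 = b.0 | b.(a.0 + 0 | 0) :: --b--▸ u15, --b--▸ u16
  u10 = 0 | b.b.(a.0 + 0 | 0) :: --b--▸ u16
  u11 = 0 | 0 | b.(a.0 + 0 | 0) :: --b--▸ u17
  u12 = b.(0 | 0) | (a.0 + 0 | 0) :: --a--▸ u18, --b--▸ u17
  u13 = (0 + 0 + 0) | (a.0 + 0 | 0) :: --a--▸ u19
  u14 = (a.b.(0 | 0) + (b.b.0 + b.(0 + 0 + 0))) | 0 :: --a--▸ u18, --b--▸ u19, --b--▸ u20
  u15 = b.0 | (a.0 + 0 | 0) :: --a--▸ u20, --b--▸ u21
  u16 = 0 | b.(a.0 + 0 | 0) :: --b--▸ u21
  u17 = 0 | 0 | (a.0 + 0 | 0) :: --a--▸ u22
  u18 = b.(0 | 0) | 0 :: --b--▸ u22
  u19 = (0 + 0 + 0) | 0 :: ∅
  u20 = b.0 | 0 :: --b--▸ u23
  u21 = 0 | (a.0 + 0 | 0) :: --a--▸ u23
  u22 = 0 | 0 | 0 :: ∅
  u23 = 0 | 0 :: ∅
Reachable graph of Q (24 states):
  v0 = (a.b.(0 | 0) + (b.b.0 + b.(0 + 0))) | b.b.(a.0 + 0 | 0) :: --a--▸ v1, --b--▸ v2, --b--▸ v3, --b--▸ v4
  v1 = b.(0 | 0) | b.b.(a.0 + 0 | 0) :: --b--▸ v5, --b--▸ v6
  v2 = (0 + 0) | b.b.(a.0 + 0 | 0) :: --b--▸ v7
  v3 = (a.b.(0 | 0) + (b.b.0 + b.(0 + 0))) | b.(a.0 + 0 | 0) :: --a--▸ v6, --b--▸ v7, --b--▸ v8, --b--▸ v9
  v4 = b.0 | b.b.(a.0 + 0 | 0) :: --b--▸ v10, --b--▸ v9
  v5 = 0 | 0 | b.b.(a.0 + 0 | 0) :: --b--▸ v11
  v6 = b.(0 | 0) | b.(a.0 + 0 | 0) :: --b--▸ v11, --b--▸ v12
  v7 = (0 + 0) | b.(a.0 + 0 | 0) :: --b--▸ v13
  v8 = (a.b.(0 | 0) + (b.b.0 + b.(0 + 0))) | (a.0 + 0 | 0) :: --a--▸ v12, --a--▸ v14, --b--▸ v13, --b--▸ v15
  v9 = b.0 | b.(a.0 + 0 | 0) :: --b--▸ v15, --b--▸ v16
  v10 = 0 | b.b.(a.0 + 0 | 0) :: --b--▸ v16
  v11 = 0 | 0 | b.(a.0 + 0 | 0) :: --b--▸ v17
  v12 = b.(0 | 0) | (a.0 + 0 | 0) :: --a--▸ v18, --b--▸ v17
  v13 = (0 + 0) | (a.0 + 0 | 0) :: --a--▸ v19
  v14 = (a.b.(0 | 0) + (b.b.0 + b.(0 + 0))) | 0 :: --a--▸ v18, --b--▸ v19, --b--▸ v20
  v15 = b.0 | (a.0 + 0 | 0) :: --a--▸ v20, --b--▸ v21
  v16 = 0 | b.(a.0 + 0 | 0) :: --b--▸ v21
  v17 = 0 | 0 | (a.0 + 0 | 0) :: --a--▸ v22
  v18 = b.(0 | 0) | 0 :: --b--▸ v22
  v19 = (0 + 0) | 0 :: ∅
  v20 = b.0 | 0 :: --b--▸ v23
  v21 = 0 | (a.0 + 0 | 0) :: --a--▸ v23
  v22 = 0 | 0 | 0 :: ∅
  v23 = 0 | 0 :: ∅
Coarsest stable partition (strong bisimilarity classes):
  B0 = {u0, v0}
  B1 = {u10, u2, u5, v10, v2, v5}
  B2 = {u11, u16, u7, v11, v16, v7}
  B3 = {u13, u17, u21, v13, v17, v21}
  B4 = {u19, u22, u23, v19, v22, v23}
  B5 = {u1, u4, v1, v4}
  B6 = {u6, u9, v6, v9}
  B7 = {u12, u15, v12, v15}
  B8 = {u18, u20, v18, v20}
  B9 = {u3, v3}
  B10 = {u8, v8}
  B11 = {u14, v14}
u0 ∈ B0, v0 ∈ B0 → same block
Bisimilar ⇒ trace-equivalent.

YES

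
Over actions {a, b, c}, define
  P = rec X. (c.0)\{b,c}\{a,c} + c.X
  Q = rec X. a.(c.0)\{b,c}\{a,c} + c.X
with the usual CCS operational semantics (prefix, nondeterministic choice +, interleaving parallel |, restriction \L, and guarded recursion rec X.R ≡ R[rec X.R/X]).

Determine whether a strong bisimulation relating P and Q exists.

P's transition system — 1 states:
  s0 = rec X. (c.0)\{b,c}\{a,c} + c.X ⊢ -c-> s0
Q's transition system — 2 states:
  t0 = rec X. a.(c.0)\{b,c}\{a,c} + c.X ⊢ -a-> t1, -c-> t0
  t1 = (c.0)\{b,c}\{a,c} ⊢ stopped
Coarsest stable partition (strong bisimilarity classes):
  B0 = {s0}
  B1 = {t0}
  B2 = {t1}
s0 ∈ B0, t0 ∈ B1 → different blocks

P ≁ Q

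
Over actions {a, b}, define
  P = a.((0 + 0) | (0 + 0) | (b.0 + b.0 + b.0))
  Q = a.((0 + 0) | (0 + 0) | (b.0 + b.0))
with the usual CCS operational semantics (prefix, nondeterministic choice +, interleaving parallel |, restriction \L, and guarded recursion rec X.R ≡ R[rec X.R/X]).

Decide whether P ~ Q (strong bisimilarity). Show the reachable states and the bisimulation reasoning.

P's transition system — 3 states:
  u0 = a.((0 + 0) | (0 + 0) | (b.0 + b.0 + b.0)) → —a→ u1
  u1 = (0 + 0) | (0 + 0) | (b.0 + b.0 + b.0) → —b→ u2
  u2 = (0 + 0) | (0 + 0) | 0 → (no moves)
Q's transition system — 3 states:
  v0 = a.((0 + 0) | (0 + 0) | (b.0 + b.0)) → —a→ v1
  v1 = (0 + 0) | (0 + 0) | (b.0 + b.0) → —b→ v2
  v2 = (0 + 0) | (0 + 0) | 0 → (no moves)
Bisimilarity quotient blocks:
  B0 = {u0, v0}
  B1 = {u1, v1}
  B2 = {u2, v2}
u0 ∈ B0, v0 ∈ B0 → same block

bisimilar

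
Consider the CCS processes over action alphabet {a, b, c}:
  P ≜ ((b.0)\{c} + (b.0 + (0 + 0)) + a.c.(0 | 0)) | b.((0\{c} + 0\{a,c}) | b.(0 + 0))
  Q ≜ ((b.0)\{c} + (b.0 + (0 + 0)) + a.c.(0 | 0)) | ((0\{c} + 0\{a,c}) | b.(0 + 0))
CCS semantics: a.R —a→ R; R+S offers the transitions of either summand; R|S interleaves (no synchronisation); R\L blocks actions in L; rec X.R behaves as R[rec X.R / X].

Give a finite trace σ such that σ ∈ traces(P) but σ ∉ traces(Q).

LTS(P): 15 reachable states
  s0 = ((b.0)\{c} + (b.0 + (0 + 0)) + a.c.(0 | 0)) | b.((0\{c} + 0\{a,c}) | b.(0 + 0)) → -a-> s1, -b-> s2, -b-> s3, -b-> s4
  s1 = c.(0 | 0) | b.((0\{c} + 0\{a,c}) | b.(0 + 0)) → -b-> s5, -c-> s6
  s2 = ((b.0)\{c} + (b.0 + (0 + 0)) + a.c.(0 | 0)) | ((0\{c} + 0\{a,c}) | b.(0 + 0)) → -a-> s5, -b-> s7, -b-> s8, -b-> s9
  s3 = 0 | b.((0\{c} + 0\{a,c}) | b.(0 + 0)) → -b-> s8
  s4 = 0\{c} | b.((0\{c} + 0\{a,c}) | b.(0 + 0)) → -b-> s9
  s5 = c.(0 | 0) | ((0\{c} + 0\{a,c}) | b.(0 + 0)) → -b-> s10, -c-> s11
  s6 = 0 | 0 | b.((0\{c} + 0\{a,c}) | b.(0 + 0)) → -b-> s11
  s7 = ((b.0)\{c} + (b.0 + (0 + 0)) + a.c.(0 | 0)) | ((0\{c} + 0\{a,c}) | (0 + 0)) → -a-> s10, -b-> s12, -b-> s13
  s8 = 0 | ((0\{c} + 0\{a,c}) | b.(0 + 0)) → -b-> s12
  s9 = 0\{c} | ((0\{c} + 0\{a,c}) | b.(0 + 0)) → -b-> s13
  s10 = c.(0 | 0) | ((0\{c} + 0\{a,c}) | (0 + 0)) → -c-> s14
  s11 = 0 | 0 | ((0\{c} + 0\{a,c}) | b.(0 + 0)) → -b-> s14
  s12 = 0 | ((0\{c} + 0\{a,c}) | (0 + 0)) → (no moves)
  s13 = 0\{c} | ((0\{c} + 0\{a,c}) | (0 + 0)) → (no moves)
  s14 = 0 | 0 | ((0\{c} + 0\{a,c}) | (0 + 0)) → (no moves)
LTS(Q): 10 reachable states
  t0 = ((b.0)\{c} + (b.0 + (0 + 0)) + a.c.(0 | 0)) | ((0\{c} + 0\{a,c}) | b.(0 + 0)) → -a-> t1, -b-> t2, -b-> t3, -b-> t4
  t1 = c.(0 | 0) | ((0\{c} + 0\{a,c}) | b.(0 + 0)) → -b-> t5, -c-> t6
  t2 = ((b.0)\{c} + (b.0 + (0 + 0)) + a.c.(0 | 0)) | ((0\{c} + 0\{a,c}) | (0 + 0)) → -a-> t5, -b-> t7, -b-> t8
  t3 = 0 | ((0\{c} + 0\{a,c}) | b.(0 + 0)) → -b-> t7
  t4 = 0\{c} | ((0\{c} + 0\{a,c}) | b.(0 + 0)) → -b-> t8
  t5 = c.(0 | 0) | ((0\{c} + 0\{a,c}) | (0 + 0)) → -c-> t9
  t6 = 0 | 0 | ((0\{c} + 0\{a,c}) | b.(0 + 0)) → -b-> t9
  t7 = 0 | ((0\{c} + 0\{a,c}) | (0 + 0)) → (no moves)
  t8 = 0\{c} | ((0\{c} + 0\{a,c}) | (0 + 0)) → (no moves)
  t9 = 0 | 0 | ((0\{c} + 0\{a,c}) | (0 + 0)) → (no moves)
Executing abb from P (initial set {s0}):
  after a @ step 1: {s1}
  after b @ step 2: {s5}
  after b @ step 3: {s10}
  ✓ P
Executing abb from Q (initial set {t0}):
  after a @ step 1: {t1}
  after b @ step 2: {t5}
  after b @ step 3: no successor for Q

abb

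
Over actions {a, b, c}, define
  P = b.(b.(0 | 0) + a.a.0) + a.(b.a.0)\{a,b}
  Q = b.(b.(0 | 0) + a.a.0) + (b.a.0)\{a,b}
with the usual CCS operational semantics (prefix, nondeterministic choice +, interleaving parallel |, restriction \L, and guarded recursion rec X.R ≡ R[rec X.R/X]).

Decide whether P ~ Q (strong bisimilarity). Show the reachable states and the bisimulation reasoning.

not bisimilar

LTS(P): 6 reachable states
  m0 = b.(b.(0 | 0) + a.a.0) + a.(b.a.0)\{a,b} ⊢ -a-> m1, -b-> m2
  m1 = (b.a.0)\{a,b} ⊢ ∅
  m2 = b.(0 | 0) + a.a.0 ⊢ -a-> m3, -b-> m4
  m3 = a.0 ⊢ -a-> m5
  m4 = 0 | 0 ⊢ ∅
  m5 = 0 ⊢ ∅
LTS(Q): 5 reachable states
  n0 = b.(b.(0 | 0) + a.a.0) + (b.a.0)\{a,b} ⊢ -b-> n1
  n1 = b.(0 | 0) + a.a.0 ⊢ -a-> n2, -b-> n3
  n2 = a.0 ⊢ -a-> n4
  n3 = 0 | 0 ⊢ ∅
  n4 = 0 ⊢ ∅
Bisimilarity quotient blocks:
  B0 = {m0}
  B1 = {m1, m4, m5, n3, n4}
  B2 = {m2, n1}
  B3 = {m3, n2}
  B4 = {n0}
m0 ∈ B0, n0 ∈ B4 → different blocks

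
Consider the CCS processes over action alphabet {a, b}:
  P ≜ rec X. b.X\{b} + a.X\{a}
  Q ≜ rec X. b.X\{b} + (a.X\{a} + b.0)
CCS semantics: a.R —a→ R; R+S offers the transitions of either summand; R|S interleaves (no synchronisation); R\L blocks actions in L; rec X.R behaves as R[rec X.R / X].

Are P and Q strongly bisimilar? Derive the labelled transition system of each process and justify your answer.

P's transition system — 5 states:
  m0 = rec X. b.X\{b} + a.X\{a} ⊢ -a-> m1, -b-> m2
  m1 = (rec X. b.X\{b} + a.X\{a})\{a} ⊢ -b-> m3
  m2 = (rec X. b.X\{b} + a.X\{a})\{b} ⊢ -a-> m4
  m3 = (rec X. b.X\{b} + a.X\{a})\{b}\{a} ⊢ deadlocked
  m4 = (rec X. b.X\{b} + a.X\{a})\{a}\{b} ⊢ deadlocked
Q's transition system — 7 states:
  n0 = rec X. b.X\{b} + (a.X\{a} + b.0) ⊢ -a-> n1, -b-> n2, -b-> n3
  n1 = (rec X. b.X\{b} + (a.X\{a} + b.0))\{a} ⊢ -b-> n4, -b-> n5
  n2 = (rec X. b.X\{b} + (a.X\{a} + b.0))\{b} ⊢ -a-> n6
  n3 = 0 ⊢ deadlocked
  n4 = (rec X. b.X\{b} + (a.X\{a} + b.0))\{b}\{a} ⊢ deadlocked
  n5 = 0\{a} ⊢ deadlocked
  n6 = (rec X. b.X\{b} + (a.X\{a} + b.0))\{a}\{b} ⊢ deadlocked
Partition-refinement fixed point:
  B0 = {m0}
  B1 = {m2, n2}
  B2 = {m3, m4, n3, n4, n5, n6}
  B3 = {m1, n1}
  B4 = {n0}
m0 ∈ B0, n0 ∈ B4 → different blocks

not bisimilar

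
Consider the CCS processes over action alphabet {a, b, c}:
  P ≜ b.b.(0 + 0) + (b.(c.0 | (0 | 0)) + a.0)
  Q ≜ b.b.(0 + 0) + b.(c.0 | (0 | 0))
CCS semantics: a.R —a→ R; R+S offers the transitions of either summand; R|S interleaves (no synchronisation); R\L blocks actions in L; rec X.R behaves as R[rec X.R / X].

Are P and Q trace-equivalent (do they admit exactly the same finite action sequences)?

NO — witness ⟨a⟩

P's transition system — 6 states:
  s0 = b.b.(0 + 0) + (b.(c.0 | (0 | 0)) + a.0) ⊢ =a=> s1, =b=> s2, =b=> s3
  s1 = 0 ⊢ ·
  s2 = b.(0 + 0) ⊢ =b=> s4
  s3 = c.0 | (0 | 0) ⊢ =c=> s5
  s4 = 0 + 0 ⊢ ·
  s5 = 0 | (0 | 0) ⊢ ·
Q's transition system — 5 states:
  t0 = b.b.(0 + 0) + b.(c.0 | (0 | 0)) ⊢ =b=> t1, =b=> t2
  t1 = b.(0 + 0) ⊢ =b=> t3
  t2 = c.0 | (0 | 0) ⊢ =c=> t4
  t3 = 0 + 0 ⊢ ·
  t4 = 0 | (0 | 0) ⊢ ·
Run σ = ⟨a⟩ on P: start {s0}
  step 1 (a): {s1}
  — P admits the full trace.
Run σ = ⟨a⟩ on Q: start {t0}
  step 1 (a): ∅ (Q stuck)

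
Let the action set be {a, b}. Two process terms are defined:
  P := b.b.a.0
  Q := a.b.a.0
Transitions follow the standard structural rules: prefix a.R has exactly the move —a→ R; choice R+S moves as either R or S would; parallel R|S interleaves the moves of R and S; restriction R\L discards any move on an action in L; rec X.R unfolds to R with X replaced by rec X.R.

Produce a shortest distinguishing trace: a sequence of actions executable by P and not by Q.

P's transition system — 4 states:
  s0 = b.b.a.0 → —b→ s1
  s1 = b.a.0 → —b→ s2
  s2 = a.0 → —a→ s3
  s3 = 0 → stopped
Q's transition system — 4 states:
  t0 = a.b.a.0 → —a→ t1
  t1 = b.a.0 → —b→ t2
  t2 = a.0 → —a→ t3
  t3 = 0 → stopped
Run σ = ⟨b⟩ on P: start {s0}
  [1] b ⇒ {s1}
  P completes σ.
Run σ = ⟨b⟩ on Q: start {t0}
  [1] b ⇒ no successor for Q

b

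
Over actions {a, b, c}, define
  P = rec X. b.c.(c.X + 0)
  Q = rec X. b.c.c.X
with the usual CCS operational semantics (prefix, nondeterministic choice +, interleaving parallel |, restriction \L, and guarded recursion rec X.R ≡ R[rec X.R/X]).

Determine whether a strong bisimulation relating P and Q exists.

LTS(P): 3 reachable states
  s0 = rec X. b.c.(c.X + 0) ⊢ ··b··> s1
  s1 = c.(c.(rec X. b.c.(c.X + 0)) + 0) ⊢ ··c··> s2
  s2 = c.(rec X. b.c.(c.X + 0)) + 0 ⊢ ··c··> s0
LTS(Q): 3 reachable states
  t0 = rec X. b.c.c.X ⊢ ··b··> t1
  t1 = c.c.(rec X. b.c.c.X) ⊢ ··c··> t2
  t2 = c.(rec X. b.c.c.X) ⊢ ··c··> t0
Bisimilarity quotient blocks:
  B0 = {s0, t0}
  B1 = {s1, t1}
  B2 = {s2, t2}
s0 ∈ B0, t0 ∈ B0 → same block

YES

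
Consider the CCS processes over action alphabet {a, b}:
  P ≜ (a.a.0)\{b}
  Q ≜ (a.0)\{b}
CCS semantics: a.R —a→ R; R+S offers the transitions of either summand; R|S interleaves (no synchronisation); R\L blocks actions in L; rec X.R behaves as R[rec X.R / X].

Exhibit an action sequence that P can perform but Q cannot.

Reachable graph of P (3 states):
  m0 = (a.a.0)\{b} :: -a-> m1
  m1 = (a.0)\{b} :: -a-> m2
  m2 = 0\{b} :: ·
Reachable graph of Q (2 states):
  n0 = (a.0)\{b} :: -a-> n1
  n1 = 0\{b} :: ·
Trace ⟨aa⟩ through P, begin at {m0}:
  after a @ step 1: {m1}
  after a @ step 2: {m2}
  — P admits the full trace.
Trace ⟨aa⟩ through Q, begin at {n0}:
  after a @ step 1: {n1}
  after a @ step 2: ∅ (Q stuck)

aa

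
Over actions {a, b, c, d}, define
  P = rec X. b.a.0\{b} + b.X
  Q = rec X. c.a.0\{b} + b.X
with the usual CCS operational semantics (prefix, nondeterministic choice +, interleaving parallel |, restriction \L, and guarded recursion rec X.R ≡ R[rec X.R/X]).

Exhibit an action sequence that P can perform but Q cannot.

LTS(P): 3 reachable states
  p0 = rec X. b.a.0\{b} + b.X ⊢ ··b··> p0, ··b··> p1
  p1 = a.0\{b} ⊢ ··a··> p2
  p2 = 0\{b} ⊢ deadlocked
LTS(Q): 3 reachable states
  q0 = rec X. c.a.0\{b} + b.X ⊢ ··b··> q0, ··c··> q1
  q1 = a.0\{b} ⊢ ··a··> q2
  q2 = 0\{b} ⊢ deadlocked
Executing ba from P (initial set {p0}):
  step 1 (b): {p0, p1}
  step 2 (a): {p2}
  P completes σ.
Executing ba from Q (initial set {q0}):
  step 1 (b): {q0}
  step 2 (a): no successor for Q

ba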